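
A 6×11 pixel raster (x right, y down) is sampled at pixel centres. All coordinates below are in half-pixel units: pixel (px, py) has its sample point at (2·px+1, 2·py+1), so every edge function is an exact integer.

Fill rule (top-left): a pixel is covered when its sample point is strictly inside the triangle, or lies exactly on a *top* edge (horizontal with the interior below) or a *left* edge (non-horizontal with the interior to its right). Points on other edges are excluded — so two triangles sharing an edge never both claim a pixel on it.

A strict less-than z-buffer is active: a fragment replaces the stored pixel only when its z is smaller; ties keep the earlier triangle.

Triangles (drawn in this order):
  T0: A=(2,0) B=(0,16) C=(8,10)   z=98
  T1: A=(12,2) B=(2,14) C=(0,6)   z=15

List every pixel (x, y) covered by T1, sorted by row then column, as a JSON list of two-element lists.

T0:
  2·area = 116  (B↔C swapped to make it positive)
  edge (2, 0)→(8, 10): d=(6,10) right/bottom  bias=-1
  edge (8, 10)→(0, 16): d=(-8,6) right/bottom  bias=-1
  edge (0, 16)→(2, 0): d=(2,-16) top-left  bias=+0
    (1,1)@(3, 3): e=[8,86,22] → X
    (2,1)@(5, 3): e=[-12,74,54] → .
    (1,2)@(3, 5): e=[20,70,26] → X
    (2,2)@(5, 5): e=[0,58,58] → .  [on edge]
    (1,3)@(3, 7): e=[32,54,30] → X
    (2,3)@(5, 7): e=[12,42,62] → X
    (3,3)@(7, 7): e=[-8,30,94] → .
    (0,4)@(1, 9): e=[64,50,2] → X
    (3,4)@(7, 9): e=[4,14,98] → X
    (4,4)@(9, 9): e=[-16,2,130] → .
    (0,5)@(1, 11): e=[76,34,6] → X
    (3,5)@(7, 11): e=[16,-2,102] → .
    (5,7)@(11, 15): e=[0,-58,174] → .  [on edge]
  covered (14 px):
    . . . . . .
    . X . . . .
    . X . . . .
    . X X . . .
    X X X X . .
    X X X . . .
    X X . . . .
    X . . . . .
    . . . . . .
    . . . . . .
    . . . . . .
T1:
  2·area = 104
  edge (12, 2)→(2, 14): d=(-10,12) right/bottom  bias=-1
  edge (2, 14)→(0, 6): d=(-2,-8) top-left  bias=+0
  edge (0, 6)→(12, 2): d=(12,-4) top-left  bias=+0
    (4,1)@(9, 3): e=[26,78,0] → X  [on edge]
    (5,1)@(11, 3): e=[2,94,8] → X
    (1,2)@(3, 5): e=[78,26,0] → X  [on edge]
    (2,2)@(5, 5): e=[54,42,8] → X
    (3,2)@(7, 5): e=[30,58,16] → X
    (5,2)@(11, 5): e=[-18,90,32] → .
    (0,3)@(1, 7): e=[82,6,16] → X
    (4,3)@(9, 7): e=[-14,70,48] → .
    (0,4)@(1, 9): e=[62,2,40] → X
    (3,4)@(7, 9): e=[-10,50,64] → .
    (0,5)@(1, 11): e=[42,-2,64] → .
    (1,5)@(3, 11): e=[18,14,72] → X
  covered (14 px):
    . . . . . .
    . . . . X X
    . X X X X .
    X X X X . .
    X X X . . .
    . X . . . .
    . . . . . .
    . . . . . .
    . . . . . .
    . . . . . .
    . . . . . .

Result: [[4,1],[5,1],[1,2],[2,2],[3,2],[4,2],[0,3],[1,3],[2,3],[3,3],[0,4],[1,4],[2,4],[1,5]]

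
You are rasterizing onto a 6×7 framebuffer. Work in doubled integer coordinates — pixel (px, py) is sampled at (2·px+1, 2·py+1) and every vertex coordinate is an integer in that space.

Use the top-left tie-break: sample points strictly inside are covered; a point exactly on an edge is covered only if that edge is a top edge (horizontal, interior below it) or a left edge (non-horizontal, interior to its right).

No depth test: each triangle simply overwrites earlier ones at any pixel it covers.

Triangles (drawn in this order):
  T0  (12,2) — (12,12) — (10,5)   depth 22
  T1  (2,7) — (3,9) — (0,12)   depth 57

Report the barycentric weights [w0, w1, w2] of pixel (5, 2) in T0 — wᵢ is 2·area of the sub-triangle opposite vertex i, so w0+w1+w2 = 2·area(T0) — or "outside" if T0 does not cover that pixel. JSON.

T0:
  2·area = 20
  edge (12, 2)→(12, 12): d=(0,10) right/bottom  bias=-1
  edge (12, 12)→(10, 5): d=(-2,-7) top-left  bias=+0
  edge (10, 5)→(12, 2): d=(2,-3) top-left  bias=+0
    (5,2)@(11, 5): e=[10,7,3] → #
    (5,3)@(11, 7): e=[10,3,7] → #
    (5,4)@(11, 9): e=[10,-1,11] → ·
  covered (2 px):
    · · · · · ·
    · · · · · ·
    · · · · · #
    · · · · · #
    · · · · · ·
    · · · · · ·
    · · · · · ·
T1:
  2·area = 9
  edge (2, 7)→(3, 9): d=(1,2) right/bottom  bias=-1
  edge (3, 9)→(0, 12): d=(-3,3) right/bottom  bias=-1
  edge (0, 12)→(2, 7): d=(2,-5) top-left  bias=+0
    (5,0)@(11, 1): e=[-24,0,33] → ·  [on edge]
    (4,1)@(9, 3): e=[-18,0,27] → ·  [on edge]
    (0,2)@(1, 5): e=[0,18,-9] → ·  [on edge]
    (3,2)@(7, 5): e=[-12,0,21] → ·  [on edge]
    (2,3)@(5, 7): e=[-6,0,15] → ·  [on edge]
    (1,4)@(3, 9): e=[0,0,9] → ·  [on edge]
    (0,5)@(1, 11): e=[6,0,3] → ·  [on edge]
    (2,6)@(5, 13): e=[0,-18,27] → ·  [on edge]
  covered (0 px):
    · · · · · ·
    · · · · · ·
    · · · · · ·
    · · · · · ·
    · · · · · ·
    · · · · · ·
    · · · · · ·

Answer: [7,3,10]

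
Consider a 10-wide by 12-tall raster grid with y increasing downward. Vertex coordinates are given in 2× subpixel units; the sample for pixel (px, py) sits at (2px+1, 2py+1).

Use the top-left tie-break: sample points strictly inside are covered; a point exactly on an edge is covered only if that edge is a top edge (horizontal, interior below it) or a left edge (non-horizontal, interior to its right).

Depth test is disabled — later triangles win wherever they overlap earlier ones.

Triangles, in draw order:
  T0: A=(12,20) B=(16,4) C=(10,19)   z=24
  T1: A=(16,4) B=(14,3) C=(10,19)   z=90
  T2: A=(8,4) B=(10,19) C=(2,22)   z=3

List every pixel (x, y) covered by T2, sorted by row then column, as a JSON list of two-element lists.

T0:
  2·area = 36  (B↔C swapped to make it positive)
  edge (12, 20)→(10, 19): d=(-2,-1) top-left  bias=+0
  edge (10, 19)→(16, 4): d=(6,-15) top-left  bias=+0
  edge (16, 4)→(12, 20): d=(-4,16) right/bottom  bias=-1
    (7,3)@(15, 7): e=[29,3,4] → █
    (8,3)@(17, 7): e=[31,33,-28] → ·
    (7,4)@(15, 9): e=[25,15,-4] → ·
    (6,6)@(13, 13): e=[15,9,12] → █
    (7,6)@(15, 13): e=[17,39,-20] → ·
    (6,7)@(13, 15): e=[11,21,4] → █
    (7,7)@(15, 15): e=[13,51,-28] → ·
    (5,8)@(11, 17): e=[5,3,28] → █
    (6,8)@(13, 17): e=[7,33,-4] → ·
    (5,9)@(11, 19): e=[1,15,20] → █
    (6,9)@(13, 19): e=[3,45,-12] → ·
    (5,10)@(11, 21): e=[-3,27,12] → ·
  covered (5 px):
    · · · · · · · · · ·
    · · · · · · · · · ·
    · · · · · · · · · ·
    · · · · · · · █ · ·
    · · · · · · · · · ·
    · · · · · · · · · ·
    · · · · · · █ · · ·
    · · · · · · █ · · ·
    · · · · · █ · · · ·
    · · · · · █ · · · ·
    · · · · · · · · · ·
    · · · · · · · · · ·
T1:
  2·area = 36  (B↔C swapped to make it positive)
  edge (16, 4)→(10, 19): d=(-6,15) right/bottom  bias=-1
  edge (10, 19)→(14, 3): d=(4,-16) top-left  bias=+0
  edge (14, 3)→(16, 4): d=(2,1) right/bottom  bias=-1
    (7,2)@(15, 5): e=[9,24,3] → █
    (8,2)@(17, 5): e=[-21,56,1] → ·
    (6,3)@(13, 7): e=[27,0,9] → █  [on edge]
    (7,3)@(15, 7): e=[-3,32,7] → ·
    (6,4)@(13, 9): e=[15,8,13] → █
    (7,4)@(15, 9): e=[-15,40,11] → ·
    (6,5)@(13, 11): e=[3,16,17] → █
    (7,5)@(15, 11): e=[-27,48,15] → ·
    (6,6)@(13, 13): e=[-9,24,21] → ·
    (5,7)@(11, 15): e=[9,0,27] → █  [on edge]
    (6,7)@(13, 15): e=[-21,32,25] → ·
    (5,8)@(11, 17): e=[-3,8,31] → ·
    (4,11)@(9, 23): e=[-9,0,45] → ·  [on edge]
  covered (5 px):
    · · · · · · · · · ·
    · · · · · · · · · ·
    · · · · · · · █ · ·
    · · · · · · █ · · ·
    · · · · · · █ · · ·
    · · · · · · █ · · ·
    · · · · · · · · · ·
    · · · · · █ · · · ·
    · · · · · · · · · ·
    · · · · · · · · · ·
    · · · · · · · · · ·
    · · · · · · · · · ·
T2:
  2·area = 126
  edge (8, 4)→(10, 19): d=(2,15) right/bottom  bias=-1
  edge (10, 19)→(2, 22): d=(-8,3) right/bottom  bias=-1
  edge (2, 22)→(8, 4): d=(6,-18) top-left  bias=+0
    (4,0)@(9, 1): e=[-21,147,0] → ·  [on edge]
    (3,3)@(7, 7): e=[21,105,0] → █  [on edge]
    (4,3)@(9, 7): e=[-9,99,36] → ·
    (3,4)@(7, 9): e=[25,89,12] → █
    (4,4)@(9, 9): e=[-5,83,48] → ·
    (3,5)@(7, 11): e=[29,73,24] → █
    (4,5)@(9, 11): e=[-1,67,60] → ·
    (2,6)@(5, 13): e=[63,63,0] → █  [on edge]
    (4,6)@(9, 13): e=[3,51,72] → █
    (5,6)@(11, 13): e=[-27,45,108] → ·
    (2,7)@(5, 15): e=[67,47,12] → █
    (5,7)@(11, 15): e=[-23,29,120] → ·
    (1,9)@(3, 19): e=[105,21,0] → █  [on edge]
  covered (17 px):
    · · · · · · · · · ·
    · · · · · · · · · ·
    · · · · · · · · · ·
    · · · █ · · · · · ·
    · · · █ · · · · · ·
    · · · █ · · · · · ·
    · · █ █ █ · · · · ·
    · · █ █ █ · · · · ·
    · · █ █ █ · · · · ·
    · █ █ █ █ · · · · ·
    · █ · · · · · · · ·
    · · · · · · · · · ·

Result: [[3,3],[3,4],[3,5],[2,6],[3,6],[4,6],[2,7],[3,7],[4,7],[2,8],[3,8],[4,8],[1,9],[2,9],[3,9],[4,9],[1,10]]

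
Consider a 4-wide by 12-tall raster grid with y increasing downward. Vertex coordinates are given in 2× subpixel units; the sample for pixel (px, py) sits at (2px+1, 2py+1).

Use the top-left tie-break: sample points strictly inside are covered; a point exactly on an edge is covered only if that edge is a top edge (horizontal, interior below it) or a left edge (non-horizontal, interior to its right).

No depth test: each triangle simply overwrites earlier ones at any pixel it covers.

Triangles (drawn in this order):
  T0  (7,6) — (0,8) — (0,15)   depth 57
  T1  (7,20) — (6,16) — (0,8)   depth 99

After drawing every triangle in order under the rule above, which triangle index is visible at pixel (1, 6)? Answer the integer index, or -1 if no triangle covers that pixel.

T0:
  2·area = 49  (B↔C swapped to make it positive)
  edge (7, 6)→(0, 15): d=(-7,9) right/bottom  bias=-1
  edge (0, 15)→(0, 8): d=(0,-7) top-left  bias=+0
  edge (0, 8)→(7, 6): d=(7,-2) top-left  bias=+0
    (2,3)@(5, 7): e=[11,35,3] → X
    (3,3)@(7, 7): e=[-7,49,7] → .
    (0,4)@(1, 9): e=[33,7,9] → X
    (1,4)@(3, 9): e=[15,21,13] → X
    (2,4)@(5, 9): e=[-3,35,17] → .
    (0,5)@(1, 11): e=[19,7,23] → X
    (2,5)@(5, 11): e=[-17,35,31] → .
    (0,6)@(1, 13): e=[5,7,37] → X
    (1,6)@(3, 13): e=[-13,21,41] → .
    (0,7)@(1, 15): e=[-9,7,51] → .
  covered (6 px):
    . . . .
    . . . .
    . . . .
    . . X .
    X X . .
    X X . .
    X . . .
    . . . .
    . . . .
    . . . .
    . . . .
    . . . .
T1:
  2·area = 16  (B↔C swapped to make it positive)
  edge (7, 20)→(0, 8): d=(-7,-12) top-left  bias=+0
  edge (0, 8)→(6, 16): d=(6,8) right/bottom  bias=-1
  edge (6, 16)→(7, 20): d=(1,4) right/bottom  bias=-1
    (1,6)@(3, 13): e=[1,6,9] → X
    (2,6)@(5, 13): e=[25,-10,1] → .
    (1,7)@(3, 15): e=[-13,18,11] → .
    (2,7)@(5, 15): e=[11,2,3] → X
    (3,7)@(7, 15): e=[35,-14,-5] → .
    (2,8)@(5, 17): e=[-3,14,5] → .
  covered (2 px):
    . . . .
    . . . .
    . . . .
    . . . .
    . . . .
    . . . .
    . X . .
    . . X .
    . . . .
    . . . .
    . . . .
    . . . .

Z-buffer (winner per pixel, '.' = empty):
  . . . .
  . . . .
  . . . .
  . . 0 .
  0 0 . .
  0 0 . .
  0 1 . .
  . . 1 .
  . . . .
  . . . .
  . . . .
  . . . .

Final: 1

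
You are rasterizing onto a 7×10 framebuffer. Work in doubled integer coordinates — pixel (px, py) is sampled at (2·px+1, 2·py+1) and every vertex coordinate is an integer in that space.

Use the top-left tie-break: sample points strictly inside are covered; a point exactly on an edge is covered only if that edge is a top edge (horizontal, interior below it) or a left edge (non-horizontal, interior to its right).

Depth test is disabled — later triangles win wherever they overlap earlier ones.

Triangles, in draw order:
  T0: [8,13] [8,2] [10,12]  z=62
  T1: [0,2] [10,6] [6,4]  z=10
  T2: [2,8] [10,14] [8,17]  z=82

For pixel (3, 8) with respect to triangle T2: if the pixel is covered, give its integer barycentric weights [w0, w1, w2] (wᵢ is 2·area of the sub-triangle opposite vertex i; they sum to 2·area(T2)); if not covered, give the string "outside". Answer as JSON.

T0:
  2·area = 22
  edge (8, 13)→(8, 2): d=(0,-11) top-left  bias=+0
  edge (8, 2)→(10, 12): d=(2,10) right/bottom  bias=-1
  edge (10, 12)→(8, 13): d=(-2,1) right/bottom  bias=-1
    (4,3)@(9, 7): e=[11,0,11] → .  [on edge]
    (4,4)@(9, 9): e=[11,4,7] → X
    (5,4)@(11, 9): e=[33,-16,5] → .
    (4,5)@(9, 11): e=[11,8,3] → X
    (5,5)@(11, 11): e=[33,-12,1] → .
    (4,6)@(9, 13): e=[11,12,-1] → .
    (5,8)@(11, 17): e=[33,0,-11] → .  [on edge]
  covered (2 px):
    . . . . . . .
    . . . . . . .
    . . . . . . .
    . . . . . . .
    . . . . X . .
    . . . . X . .
    . . . . . . .
    . . . . . . .
    . . . . . . .
    . . . . . . .
T1:
  2·area = 4  (B↔C swapped to make it positive)
  edge (0, 2)→(6, 4): d=(6,2) right/bottom  bias=-1
  edge (6, 4)→(10, 6): d=(4,2) right/bottom  bias=-1
  edge (10, 6)→(0, 2): d=(-10,-4) top-left  bias=+0
    (1,1)@(3, 3): e=[0,2,2] → .  [on edge]
    (4,2)@(9, 5): e=[0,-2,6] → .  [on edge]
  covered (0 px):
    . . . . . . .
    . . . . . . .
    . . . . . . .
    . . . . . . .
    . . . . . . .
    . . . . . . .
    . . . . . . .
    . . . . . . .
    . . . . . . .
    . . . . . . .
T2:
  2·area = 36
  edge (2, 8)→(10, 14): d=(8,6) right/bottom  bias=-1
  edge (10, 14)→(8, 17): d=(-2,3) right/bottom  bias=-1
  edge (8, 17)→(2, 8): d=(-6,-9) top-left  bias=+0
    (1,4)@(3, 9): e=[2,31,3] → X
    (2,4)@(5, 9): e=[-10,25,21] → .
    (1,5)@(3, 11): e=[18,27,-9] → .
    (2,5)@(5, 11): e=[6,21,9] → X
    (3,5)@(7, 11): e=[-6,15,27] → .
    (2,6)@(5, 13): e=[22,17,-3] → .
    (3,6)@(7, 13): e=[10,11,15] → X
    (4,6)@(9, 13): e=[-2,5,33] → .
    (3,7)@(7, 15): e=[26,7,3] → X
    (4,7)@(9, 15): e=[14,1,21] → X
    (5,7)@(11, 15): e=[2,-5,39] → .
    (3,8)@(7, 17): e=[42,3,-9] → .
  covered (5 px):
    . . . . . . .
    . . . . . . .
    . . . . . . .
    . . . . . . .
    . X . . . . .
    . . X . . . .
    . . . X . . .
    . . . X X . .
    . . . . . . .
    . . . . . . .

Final: "outside"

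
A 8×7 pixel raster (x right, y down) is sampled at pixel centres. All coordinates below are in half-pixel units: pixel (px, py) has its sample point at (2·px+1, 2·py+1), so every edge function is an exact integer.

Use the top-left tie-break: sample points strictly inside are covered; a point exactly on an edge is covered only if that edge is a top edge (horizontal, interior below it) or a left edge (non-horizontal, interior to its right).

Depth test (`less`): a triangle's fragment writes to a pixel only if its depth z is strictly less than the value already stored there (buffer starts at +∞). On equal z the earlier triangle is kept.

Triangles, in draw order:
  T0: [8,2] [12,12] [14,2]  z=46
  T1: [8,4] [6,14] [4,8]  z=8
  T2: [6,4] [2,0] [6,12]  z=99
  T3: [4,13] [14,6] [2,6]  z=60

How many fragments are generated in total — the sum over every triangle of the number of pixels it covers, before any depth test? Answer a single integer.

T0:
  2·area = 60  (B↔C swapped to make it positive)
  edge (8, 2)→(14, 2): d=(6,0) top-left  bias=+0
  edge (14, 2)→(12, 12): d=(-2,10) right/bottom  bias=-1
  edge (12, 12)→(8, 2): d=(-4,-10) top-left  bias=+0
    (4,1)@(9, 3): e=[6,48,6] → X
    (5,1)@(11, 3): e=[6,28,26] → X
    (6,1)@(13, 3): e=[6,8,46] → X
    (7,1)@(15, 3): e=[6,-12,66] → .
    (4,2)@(9, 5): e=[18,44,-2] → .
    (5,2)@(11, 5): e=[18,24,18] → X
    (7,2)@(15, 5): e=[18,-16,58] → .
    (5,3)@(11, 7): e=[30,20,10] → X
    (6,3)@(13, 7): e=[30,0,30] → .  [on edge]
    (5,4)@(11, 9): e=[42,16,2] → X
    (6,4)@(13, 9): e=[42,-4,22] → .
    (5,5)@(11, 11): e=[54,12,-6] → .
  covered (7 px):
    . . . . . . . .
    . . . . X X X .
    . . . . . X X .
    . . . . . X . .
    . . . . . X . .
    . . . . . . . .
    . . . . . . . .
T1:
  2·area = 32
  edge (8, 4)→(6, 14): d=(-2,10) right/bottom  bias=-1
  edge (6, 14)→(4, 8): d=(-2,-6) top-left  bias=+0
  edge (4, 8)→(8, 4): d=(4,-4) top-left  bias=+0
    (5,0)@(11, 1): e=[-24,56,0] → .  [on edge]
    (4,1)@(9, 3): e=[-8,40,0] → .  [on edge]
    (1,2)@(3, 5): e=[48,0,-16] → .  [on edge]
    (3,2)@(7, 5): e=[8,24,0] → X  [on edge]
    (4,2)@(9, 5): e=[-12,36,8] → .
    (2,3)@(5, 7): e=[24,8,0] → X  [on edge]
    (4,3)@(9, 7): e=[-16,32,16] → .
    (1,4)@(3, 9): e=[40,-8,0] → .  [on edge]
    (2,4)@(5, 9): e=[20,4,8] → X
    (3,4)@(7, 9): e=[0,16,16] → .  [on edge]
    (0,5)@(1, 11): e=[56,-24,0] → .  [on edge]
    (2,5)@(5, 11): e=[16,0,16] → X  [on edge]
  covered (5 px):
    . . . . . . . .
    . . . . . . . .
    . . . X . . . .
    . . X X . . . .
    . . X . . . . .
    . . X . . . . .
    . . . . . . . .
T2:
  2·area = 32  (B↔C swapped to make it positive)
  edge (6, 4)→(6, 12): d=(0,8) right/bottom  bias=-1
  edge (6, 12)→(2, 0): d=(-4,-12) top-left  bias=+0
  edge (2, 0)→(6, 4): d=(4,4) right/bottom  bias=-1
    (1,0)@(3, 1): e=[24,8,0] → .  [on edge]
    (1,1)@(3, 3): e=[24,0,8] → X  [on edge]
    (2,1)@(5, 3): e=[8,24,0] → .  [on edge]
    (1,2)@(3, 5): e=[24,-8,16] → .
    (2,2)@(5, 5): e=[8,16,8] → X
    (3,2)@(7, 5): e=[-8,40,0] → .  [on edge]
    (2,3)@(5, 7): e=[8,8,16] → X
    (3,3)@(7, 7): e=[-8,32,8] → .
    (4,3)@(9, 7): e=[-24,56,0] → .  [on edge]
    (2,4)@(5, 9): e=[8,0,24] → X  [on edge]
    (3,4)@(7, 9): e=[-8,24,16] → .
    (5,4)@(11, 9): e=[-40,72,0] → .  [on edge]
    (6,5)@(13, 11): e=[-56,88,0] → .  [on edge]
    (7,6)@(15, 13): e=[-72,104,0] → .  [on edge]
  covered (4 px):
    . . . . . . . .
    . X . . . . . .
    . . X . . . . .
    . . X . . . . .
    . . X . . . . .
    . . . . . . . .
    . . . . . . . .
T3:
  2·area = 84  (B↔C swapped to make it positive)
  edge (4, 13)→(2, 6): d=(-2,-7) top-left  bias=+0
  edge (2, 6)→(14, 6): d=(12,0) top-left  bias=+0
  edge (14, 6)→(4, 13): d=(-10,7) right/bottom  bias=-1
    (1,3)@(3, 7): e=[5,12,67] → X
    (2,3)@(5, 7): e=[19,12,53] → X
    (3,3)@(7, 7): e=[33,12,39] → X
    (4,3)@(9, 7): e=[47,12,25] → X
    (5,3)@(11, 7): e=[61,12,11] → X
    (6,3)@(13, 7): e=[75,12,-3] → .
    (1,4)@(3, 9): e=[1,36,47] → X
    (5,4)@(11, 9): e=[57,36,-9] → .
    (1,5)@(3, 11): e=[-3,60,27] → .
    (2,5)@(5, 11): e=[11,60,13] → X
    (3,5)@(7, 11): e=[25,60,-1] → .
    (4,5)@(9, 11): e=[39,60,-15] → .
  covered (10 px):
    . . . . . . . .
    . . . . . . . .
    . . . . . . . .
    . X X X X X . .
    . X X X X . . .
    . . X . . . . .
    . . . . . . . .

Result: 26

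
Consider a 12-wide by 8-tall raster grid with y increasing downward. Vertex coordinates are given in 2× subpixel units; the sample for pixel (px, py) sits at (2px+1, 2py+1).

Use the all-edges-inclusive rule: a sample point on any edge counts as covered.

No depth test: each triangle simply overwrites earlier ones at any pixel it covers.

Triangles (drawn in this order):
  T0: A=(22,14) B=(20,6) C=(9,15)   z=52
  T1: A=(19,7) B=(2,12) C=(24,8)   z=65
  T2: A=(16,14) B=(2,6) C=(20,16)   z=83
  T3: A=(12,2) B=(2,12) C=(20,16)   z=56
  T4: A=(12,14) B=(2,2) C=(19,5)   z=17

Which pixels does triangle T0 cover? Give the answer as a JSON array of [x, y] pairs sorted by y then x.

T0:
  2·area = 106  (B↔C swapped to make it positive)
  edge (22, 14)→(9, 15): d=(-13,1) inclusive
  edge (9, 15)→(20, 6): d=(11,-9) inclusive
  edge (20, 6)→(22, 14): d=(2,8) inclusive
    (9,3)@(19, 7): e=[94,2,10] → █
    (10,3)@(21, 7): e=[92,20,-6] → ·
    (8,4)@(17, 9): e=[70,6,30] → █
    (10,4)@(21, 9): e=[66,42,-2] → ·
    (7,5)@(15, 11): e=[46,10,50] → █
    (10,5)@(21, 11): e=[40,64,2] → █
    (11,5)@(23, 11): e=[38,82,-14] → ·
    (6,6)@(13, 13): e=[22,14,70] → █
    (11,6)@(23, 13): e=[12,104,-10] → ·
    (4,7)@(9, 15): e=[0,0,106] → █  [on edge]
    (5,7)@(11, 15): e=[-2,18,90] → ·
    (6,7)@(13, 15): e=[-4,36,74] → ·
  covered (13 px):
    · · · · · · · · · · · ·
    · · · · · · · · · · · ·
    · · · · · · · · · · · ·
    · · · · · · · · · █ · ·
    · · · · · · · · █ █ · ·
    · · · · · · · █ █ █ █ ·
    · · · · · · █ █ █ █ █ ·
    · · · · █ · · · · · · ·
T1:
  2·area = 42  (B↔C swapped to make it positive)
  edge (19, 7)→(24, 8): d=(5,1) inclusive
  edge (24, 8)→(2, 12): d=(-22,4) inclusive
  edge (2, 12)→(19, 7): d=(17,-5) inclusive
    (4,2)@(9, 5): e=[0,126,-84] → ·  [on edge]
    (9,3)@(19, 7): e=[0,42,0] → █  [on edge]
    (10,3)@(21, 7): e=[-2,34,10] → ·
    (6,4)@(13, 9): e=[16,22,4] → █
    (7,4)@(15, 9): e=[14,14,14] → █
    (8,4)@(17, 9): e=[12,6,24] → █
    (9,4)@(19, 9): e=[10,-2,34] → ·
    (3,5)@(7, 11): e=[32,2,8] → █
    (4,5)@(9, 11): e=[30,-6,18] → ·
    (6,5)@(13, 11): e=[26,-22,38] → ·
    (7,5)@(15, 11): e=[24,-30,48] → ·
    (8,5)@(17, 11): e=[22,-38,58] → ·
  covered (5 px):
    · · · · · · · · · · · ·
    · · · · · · · · · · · ·
    · · · · · · · · · · · ·
    · · · · · · · · · █ · ·
    · · · · · · █ █ █ · · ·
    · · · █ · · · · · · · ·
    · · · · · · · · · · · ·
    · · · · · · · · · · · ·
T2:
  2·area = 4
  edge (16, 14)→(2, 6): d=(-14,-8) inclusive
  edge (2, 6)→(20, 16): d=(18,10) inclusive
  edge (20, 16)→(16, 14): d=(-4,-2) inclusive
    (5,5)@(11, 11): e=[2,0,2] → █  [on edge]
    (6,5)@(13, 11): e=[18,-20,6] → ·
    (5,6)@(11, 13): e=[-26,36,-6] → ·
  covered (1 px):
    · · · · · · · · · · · ·
    · · · · · · · · · · · ·
    · · · · · · · · · · · ·
    · · · · · · · · · · · ·
    · · · · · · · · · · · ·
    · · · · · █ · · · · · ·
    · · · · · · · · · · · ·
    · · · · · · · · · · · ·
T3:
  2·area = 220  (B↔C swapped to make it positive)
  edge (12, 2)→(20, 16): d=(8,14) inclusive
  edge (20, 16)→(2, 12): d=(-18,-4) inclusive
  edge (2, 12)→(12, 2): d=(10,-10) inclusive
    (6,0)@(13, 1): e=[-22,242,0] → ·  [on edge]
    (5,1)@(11, 3): e=[22,198,0] → █  [on edge]
    (6,1)@(13, 3): e=[-6,206,20] → ·
    (4,2)@(9, 5): e=[66,154,0] → █  [on edge]
    (6,2)@(13, 5): e=[10,170,40] → █
    (7,2)@(15, 5): e=[-18,178,60] → ·
    (3,3)@(7, 7): e=[110,110,0] → █  [on edge]
    (7,3)@(15, 7): e=[-2,142,80] → ·
    (2,4)@(5, 9): e=[154,66,0] → █  [on edge]
    (7,4)@(15, 9): e=[14,106,100] → █
    (8,4)@(17, 9): e=[-14,114,120] → ·
    (1,5)@(3, 11): e=[198,22,0] → █  [on edge]
    (0,6)@(1, 13): e=[242,-22,0] → ·  [on edge]
  covered (30 px):
    · · · · · · · · · · · ·
    · · · · · █ · · · · · ·
    · · · · █ █ █ · · · · ·
    · · · █ █ █ █ · · · · ·
    · · █ █ █ █ █ █ · · · ·
    · █ █ █ █ █ █ █ █ · · ·
    · · · █ █ █ █ █ █ · · ·
    · · · · · · · · █ █ · ·
T4:
  2·area = 174
  edge (12, 14)→(2, 2): d=(-10,-12) inclusive
  edge (2, 2)→(19, 5): d=(17,3) inclusive
  edge (19, 5)→(12, 14): d=(-7,9) inclusive
    (1,1)@(3, 3): e=[2,14,158] → █
    (2,1)@(5, 3): e=[26,8,140] → █
    (3,1)@(7, 3): e=[50,2,122] → █
    (4,1)@(9, 3): e=[74,-4,104] → ·
    (1,2)@(3, 5): e=[-18,48,144] → ·
    (2,2)@(5, 5): e=[6,42,126] → █
    (4,2)@(9, 5): e=[54,30,90] → █
    (5,2)@(11, 5): e=[78,24,72] → █
    (6,2)@(13, 5): e=[102,18,54] → █
    (7,2)@(15, 5): e=[126,12,36] → █
    (8,2)@(17, 5): e=[150,6,18] → █
    (9,2)@(19, 5): e=[174,0,0] → █  [on edge]
  covered (23 px):
    · · · · · · · · · · · ·
    · █ █ █ · · · · · · · ·
    · · █ █ █ █ █ █ █ █ · ·
    · · · █ █ █ █ █ █ · · ·
    · · · · █ █ █ █ · · · ·
    · · · · · █ █ · · · · ·
    · · · · · · · · · · · ·
    · · · · · · · · · · · ·

Final: [[9,3],[8,4],[9,4],[7,5],[8,5],[9,5],[10,5],[6,6],[7,6],[8,6],[9,6],[10,6],[4,7]]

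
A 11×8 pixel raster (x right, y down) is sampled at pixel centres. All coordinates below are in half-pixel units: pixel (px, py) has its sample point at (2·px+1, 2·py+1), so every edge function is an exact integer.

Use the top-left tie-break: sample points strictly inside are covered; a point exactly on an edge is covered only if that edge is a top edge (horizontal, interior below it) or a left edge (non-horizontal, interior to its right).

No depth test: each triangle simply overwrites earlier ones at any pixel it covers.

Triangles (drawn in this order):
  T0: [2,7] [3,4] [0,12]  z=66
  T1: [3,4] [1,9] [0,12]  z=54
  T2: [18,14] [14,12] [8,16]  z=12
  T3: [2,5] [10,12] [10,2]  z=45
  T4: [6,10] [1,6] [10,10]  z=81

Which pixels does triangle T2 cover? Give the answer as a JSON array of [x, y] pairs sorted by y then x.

T0:
  2·area = 1  (B↔C swapped to make it positive)
  edge (2, 7)→(0, 12): d=(-2,5) right/bottom  bias=-1
  edge (0, 12)→(3, 4): d=(3,-8) top-left  bias=+0
  edge (3, 4)→(2, 7): d=(-1,3) right/bottom  bias=-1
  covered (0 px):
    · · · · · · · · · · ·
    · · · · · · · · · · ·
    · · · · · · · · · · ·
    · · · · · · · · · · ·
    · · · · · · · · · · ·
    · · · · · · · · · · ·
    · · · · · · · · · · ·
    · · · · · · · · · · ·
T1:
  2·area = 1  (B↔C swapped to make it positive)
  edge (3, 4)→(0, 12): d=(-3,8) right/bottom  bias=-1
  edge (0, 12)→(1, 9): d=(1,-3) top-left  bias=+0
  edge (1, 9)→(3, 4): d=(2,-5) top-left  bias=+0
    (1,1)@(3, 3): e=[3,0,-2] → ·  [on edge]
    (0,4)@(1, 9): e=[1,0,0] → #  [on edge]
    (1,4)@(3, 9): e=[-15,6,10] → ·
    (0,5)@(1, 11): e=[-5,2,4] → ·
  covered (1 px):
    · · · · · · · · · · ·
    · · · · · · · · · · ·
    · · · · · · · · · · ·
    · · · · · · · · · · ·
    # · · · · · · · · · ·
    · · · · · · · · · · ·
    · · · · · · · · · · ·
    · · · · · · · · · · ·
T2:
  2·area = 28  (B↔C swapped to make it positive)
  edge (18, 14)→(8, 16): d=(-10,2) right/bottom  bias=-1
  edge (8, 16)→(14, 12): d=(6,-4) top-left  bias=+0
  edge (14, 12)→(18, 14): d=(4,2) right/bottom  bias=-1
    (6,6)@(13, 13): e=[20,2,6] → #
    (7,6)@(15, 13): e=[16,10,2] → #
    (8,6)@(17, 13): e=[12,18,-2] → ·
    (5,7)@(11, 15): e=[4,6,18] → #
    (6,7)@(13, 15): e=[0,14,14] → ·  [on edge]
    (7,7)@(15, 15): e=[-4,22,10] → ·
  covered (3 px):
    · · · · · · · · · · ·
    · · · · · · · · · · ·
    · · · · · · · · · · ·
    · · · · · · · · · · ·
    · · · · · · · · · · ·
    · · · · · · · · · · ·
    · · · · · · # # · · ·
    · · · · · # · · · · ·
T3:
  2·area = 80  (B↔C swapped to make it positive)
  edge (2, 5)→(10, 2): d=(8,-3) top-left  bias=+0
  edge (10, 2)→(10, 12): d=(0,10) right/bottom  bias=-1
  edge (10, 12)→(2, 5): d=(-8,-7) top-left  bias=+0
    (4,1)@(9, 3): e=[5,10,65] → #
    (5,1)@(11, 3): e=[11,-10,79] → ·
    (1,2)@(3, 5): e=[3,70,7] → #
    (2,2)@(5, 5): e=[9,50,21] → #
    (3,2)@(7, 5): e=[15,30,35] → #
    (5,2)@(11, 5): e=[27,-10,63] → ·
    (1,3)@(3, 7): e=[19,70,-9] → ·
    (2,3)@(5, 7): e=[25,50,5] → #
    (5,3)@(11, 7): e=[43,-10,47] → ·
    (2,4)@(5, 9): e=[41,50,-11] → ·
    (3,4)@(7, 9): e=[47,30,3] → #
    (5,4)@(11, 9): e=[59,-10,31] → ·
  covered (11 px):
    · · · · · · · · · · ·
    · · · · # · · · · · ·
    · # # # # · · · · · ·
    · · # # # · · · · · ·
    · · · # # · · · · · ·
    · · · · # · · · · · ·
    · · · · · · · · · · ·
    · · · · · · · · · · ·
T4:
  2·area = 16
  edge (6, 10)→(1, 6): d=(-5,-4) top-left  bias=+0
  edge (1, 6)→(10, 10): d=(9,4) right/bottom  bias=-1
  edge (10, 10)→(6, 10): d=(-4,0) right/bottom  bias=-1
    (1,3)@(3, 7): e=[3,1,12] → #
    (2,3)@(5, 7): e=[11,-7,12] → ·
    (1,4)@(3, 9): e=[-7,19,4] → ·
    (2,4)@(5, 9): e=[1,11,4] → #
    (3,4)@(7, 9): e=[9,3,4] → #
    (4,4)@(9, 9): e=[17,-5,4] → ·
    (2,5)@(5, 11): e=[-9,29,-4] → ·
    (3,5)@(7, 11): e=[-1,21,-4] → ·
  covered (3 px):
    · · · · · · · · · · ·
    · · · · · · · · · · ·
    · · · · · · · · · · ·
    · # · · · · · · · · ·
    · · # # · · · · · · ·
    · · · · · · · · · · ·
    · · · · · · · · · · ·
    · · · · · · · · · · ·

Answer: [[6,6],[7,6],[5,7]]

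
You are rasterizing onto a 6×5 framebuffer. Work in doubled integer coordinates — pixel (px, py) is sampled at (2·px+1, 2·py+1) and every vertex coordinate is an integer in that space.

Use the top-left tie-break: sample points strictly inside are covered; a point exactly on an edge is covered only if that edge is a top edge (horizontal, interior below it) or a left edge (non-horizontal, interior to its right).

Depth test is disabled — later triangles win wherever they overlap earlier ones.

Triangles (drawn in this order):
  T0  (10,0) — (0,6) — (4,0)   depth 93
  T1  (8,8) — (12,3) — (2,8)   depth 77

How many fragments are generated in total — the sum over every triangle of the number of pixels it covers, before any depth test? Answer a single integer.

T0:
  2·area = 36
  edge (10, 0)→(0, 6): d=(-10,6) right/bottom  bias=-1
  edge (0, 6)→(4, 0): d=(4,-6) top-left  bias=+0
  edge (4, 0)→(10, 0): d=(6,0) top-left  bias=+0
    (2,0)@(5, 1): e=[20,10,6] → X
    (3,0)@(7, 1): e=[8,22,6] → X
    (4,0)@(9, 1): e=[-4,34,6] → .
    (1,1)@(3, 3): e=[12,6,18] → X
    (2,1)@(5, 3): e=[0,18,18] → .  [on edge]
    (3,1)@(7, 3): e=[-12,30,18] → .
    (0,2)@(1, 5): e=[4,2,30] → X
    (1,2)@(3, 5): e=[-8,14,30] → .
    (0,3)@(1, 7): e=[-16,10,42] → .
  covered (4 px):
    . . X X . .
    . X . . . .
    X . . . . .
    . . . . . .
    . . . . . .
T1:
  2·area = 30  (B↔C swapped to make it positive)
  edge (8, 8)→(2, 8): d=(-6,0) right/bottom  bias=-1
  edge (2, 8)→(12, 3): d=(10,-5) top-left  bias=+0
  edge (12, 3)→(8, 8): d=(-4,5) right/bottom  bias=-1
    (4,2)@(9, 5): e=[18,5,7] → X
    (5,2)@(11, 5): e=[18,15,-3] → .
    (2,3)@(5, 7): e=[6,5,19] → X
    (3,3)@(7, 7): e=[6,15,9] → X
    (4,3)@(9, 7): e=[6,25,-1] → .
    (2,4)@(5, 9): e=[-6,25,11] → .
    (3,4)@(7, 9): e=[-6,35,1] → .
  covered (3 px):
    . . . . . .
    . . . . . .
    . . . . X .
    . . X X . .
    . . . . . .

Result: 7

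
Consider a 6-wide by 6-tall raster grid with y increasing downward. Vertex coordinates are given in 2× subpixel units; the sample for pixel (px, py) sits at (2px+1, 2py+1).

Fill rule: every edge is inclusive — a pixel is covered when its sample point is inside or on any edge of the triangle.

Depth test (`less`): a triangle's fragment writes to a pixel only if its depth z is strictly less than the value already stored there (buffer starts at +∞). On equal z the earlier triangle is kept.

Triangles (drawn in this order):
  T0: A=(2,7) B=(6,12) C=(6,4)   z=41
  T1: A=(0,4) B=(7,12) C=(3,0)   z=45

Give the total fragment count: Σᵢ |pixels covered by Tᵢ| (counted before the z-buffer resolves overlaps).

T0:
  2·area = 32  (B↔C swapped to make it positive)
  edge (2, 7)→(6, 4): d=(4,-3) inclusive
  edge (6, 4)→(6, 12): d=(0,8) inclusive
  edge (6, 12)→(2, 7): d=(-4,-5) inclusive
    (2,2)@(5, 5): e=[1,8,23] → X
    (3,2)@(7, 5): e=[7,-8,33] → .
    (1,3)@(3, 7): e=[3,24,5] → X
    (3,3)@(7, 7): e=[15,-8,25] → .
    (1,4)@(3, 9): e=[11,24,-3] → .
    (2,4)@(5, 9): e=[17,8,7] → X
    (3,4)@(7, 9): e=[23,-8,17] → .
    (2,5)@(5, 11): e=[25,8,-1] → .
  covered (4 px):
    . . . . . .
    . . . . . .
    . . X . . .
    . X X . . .
    . . X . . .
    . . . . . .
T1:
  2·area = 52  (B↔C swapped to make it positive)
  edge (0, 4)→(3, 0): d=(3,-4) inclusive
  edge (3, 0)→(7, 12): d=(4,12) inclusive
  edge (7, 12)→(0, 4): d=(-7,-8) inclusive
    (1,0)@(3, 1): e=[3,4,45] → X
    (2,0)@(5, 1): e=[11,-20,61] → .
    (0,1)@(1, 3): e=[1,36,15] → X
    (2,1)@(5, 3): e=[17,-12,47] → .
    (0,2)@(1, 5): e=[7,44,1] → X
    (2,2)@(5, 5): e=[23,-4,33] → .
    (0,3)@(1, 7): e=[13,52,-13] → .
    (1,3)@(3, 7): e=[21,28,3] → X
    (2,3)@(5, 7): e=[29,4,19] → X
    (3,3)@(7, 7): e=[37,-20,35] → .
    (1,4)@(3, 9): e=[27,36,-11] → .
    (2,4)@(5, 9): e=[35,12,5] → X
  covered (8 px):
    . X . . . .
    X X . . . .
    X X . . . .
    . X X . . .
    . . X . . .
    . . . . . .

Answer: 12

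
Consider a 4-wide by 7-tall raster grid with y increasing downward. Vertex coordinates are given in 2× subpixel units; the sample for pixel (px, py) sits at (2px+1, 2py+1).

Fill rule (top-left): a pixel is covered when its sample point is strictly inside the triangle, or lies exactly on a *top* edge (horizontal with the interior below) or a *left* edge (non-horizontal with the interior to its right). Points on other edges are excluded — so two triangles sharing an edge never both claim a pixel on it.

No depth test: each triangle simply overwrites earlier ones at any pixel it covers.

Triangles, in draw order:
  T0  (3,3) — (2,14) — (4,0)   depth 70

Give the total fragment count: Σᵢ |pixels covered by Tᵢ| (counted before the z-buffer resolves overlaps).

T0:
  2·area = 8  (B↔C swapped to make it positive)
  edge (3, 3)→(4, 0): d=(1,-3) top-left  bias=+0
  edge (4, 0)→(2, 14): d=(-2,14) right/bottom  bias=-1
  edge (2, 14)→(3, 3): d=(1,-11) top-left  bias=+0
    (1,1)@(3, 3): e=[0,8,0] → #  [on edge]
    (2,1)@(5, 3): e=[6,-20,22] → ·
    (1,2)@(3, 5): e=[2,4,2] → #
    (2,2)@(5, 5): e=[8,-24,24] → ·
    (1,3)@(3, 7): e=[4,0,4] → ·  [on edge]
    (0,4)@(1, 9): e=[0,24,-16] → ·  [on edge]
  covered (2 px):
    · · · ·
    · # · ·
    · # · ·
    · · · ·
    · · · ·
    · · · ·
    · · · ·

Answer: 2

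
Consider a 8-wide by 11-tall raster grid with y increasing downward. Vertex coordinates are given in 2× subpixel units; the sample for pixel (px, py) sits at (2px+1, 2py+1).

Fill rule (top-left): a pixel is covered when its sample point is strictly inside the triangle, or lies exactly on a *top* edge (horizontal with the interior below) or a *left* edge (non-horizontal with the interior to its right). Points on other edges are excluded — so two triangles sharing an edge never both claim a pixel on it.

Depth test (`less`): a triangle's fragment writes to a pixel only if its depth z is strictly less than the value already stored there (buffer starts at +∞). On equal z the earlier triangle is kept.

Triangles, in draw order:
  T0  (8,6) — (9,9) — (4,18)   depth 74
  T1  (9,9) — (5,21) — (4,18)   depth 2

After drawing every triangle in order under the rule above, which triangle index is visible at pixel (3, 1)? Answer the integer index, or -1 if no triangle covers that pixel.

T0:
  2·area = 24
  edge (8, 6)→(9, 9): d=(1,3) right/bottom  bias=-1
  edge (9, 9)→(4, 18): d=(-5,9) right/bottom  bias=-1
  edge (4, 18)→(8, 6): d=(4,-12) top-left  bias=+0
    (3,1)@(7, 3): e=[0,48,-24] → ·  [on edge]
    (4,1)@(9, 3): e=[-6,30,0] → ·  [on edge]
    (3,4)@(7, 9): e=[6,18,0] → █  [on edge]
    (4,4)@(9, 9): e=[0,0,24] → ·  [on edge]
    (3,5)@(7, 11): e=[8,8,8] → █
    (4,5)@(9, 11): e=[2,-10,32] → ·
    (3,6)@(7, 13): e=[10,-2,16] → ·
    (2,7)@(5, 15): e=[18,6,0] → █  [on edge]
    (3,7)@(7, 15): e=[12,-12,24] → ·
    (5,7)@(11, 15): e=[0,-48,72] → ·  [on edge]
    (2,8)@(5, 17): e=[20,-4,8] → ·
    (1,10)@(3, 21): e=[30,-6,0] → ·  [on edge]
    (6,10)@(13, 21): e=[0,-96,120] → ·  [on edge]
  covered (3 px):
    · · · · · · · ·
    · · · · · · · ·
    · · · · · · · ·
    · · · · · · · ·
    · · · █ · · · ·
    · · · █ · · · ·
    · · · · · · · ·
    · · █ · · · · ·
    · · · · · · · ·
    · · · · · · · ·
    · · · · · · · ·
T1:
  2·area = 24
  edge (9, 9)→(5, 21): d=(-4,12) right/bottom  bias=-1
  edge (5, 21)→(4, 18): d=(-1,-3) top-left  bias=+0
  edge (4, 18)→(9, 9): d=(5,-9) top-left  bias=+0
    (5,1)@(11, 3): e=[0,36,-12] → ·  [on edge]
    (0,4)@(1, 9): e=[96,0,-72] → ·  [on edge]
    (4,4)@(9, 9): e=[0,24,0] → ·  [on edge]
    (3,6)@(7, 13): e=[8,14,2] → █
    (4,6)@(9, 13): e=[-16,20,20] → ·
    (1,7)@(3, 15): e=[48,0,-24] → ·  [on edge]
    (3,7)@(7, 15): e=[0,12,12] → ·  [on edge]
    (2,8)@(5, 17): e=[16,4,4] → █
    (3,8)@(7, 17): e=[-8,10,22] → ·
    (2,9)@(5, 19): e=[8,2,14] → █
    (3,9)@(7, 19): e=[-16,8,32] → ·
    (2,10)@(5, 21): e=[0,0,24] → ·  [on edge]
  covered (3 px):
    · · · · · · · ·
    · · · · · · · ·
    · · · · · · · ·
    · · · · · · · ·
    · · · · · · · ·
    · · · · · · · ·
    · · · █ · · · ·
    · · · · · · · ·
    · · █ · · · · ·
    · · █ · · · · ·
    · · · · · · · ·

Z-buffer (winner per pixel, '.' = empty):
  . . . . . . . .
  . . . . . . . .
  . . . . . . . .
  . . . . . . . .
  . . . 0 . . . .
  . . . 0 . . . .
  . . . 1 . . . .
  . . 0 . . . . .
  . . 1 . . . . .
  . . 1 . . . . .
  . . . . . . . .

Final: -1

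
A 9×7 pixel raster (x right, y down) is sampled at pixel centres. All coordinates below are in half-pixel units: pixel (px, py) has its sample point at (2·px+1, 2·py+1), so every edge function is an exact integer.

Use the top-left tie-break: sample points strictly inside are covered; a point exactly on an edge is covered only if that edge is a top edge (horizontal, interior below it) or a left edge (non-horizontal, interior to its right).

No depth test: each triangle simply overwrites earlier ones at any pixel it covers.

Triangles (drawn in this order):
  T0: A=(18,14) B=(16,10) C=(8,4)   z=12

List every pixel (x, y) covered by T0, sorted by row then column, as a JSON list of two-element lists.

T0:
  2·area = 20  (B↔C swapped to make it positive)
  edge (18, 14)→(8, 4): d=(-10,-10) top-left  bias=+0
  edge (8, 4)→(16, 10): d=(8,6) right/bottom  bias=-1
  edge (16, 10)→(18, 14): d=(2,4) right/bottom  bias=-1
    (2,0)@(5, 1): e=[0,-6,26] → ·  [on edge]
    (3,1)@(7, 3): e=[0,-2,22] → ·  [on edge]
    (4,2)@(9, 5): e=[0,2,18] → #  [on edge]
    (5,2)@(11, 5): e=[20,-10,10] → ·
    (4,3)@(9, 7): e=[-20,18,22] → ·
    (5,3)@(11, 7): e=[0,6,14] → #  [on edge]
    (6,3)@(13, 7): e=[20,-6,6] → ·
    (5,4)@(11, 9): e=[-20,22,18] → ·
    (6,4)@(13, 9): e=[0,10,10] → #  [on edge]
    (7,4)@(15, 9): e=[20,-2,2] → ·
    (6,5)@(13, 11): e=[-20,26,14] → ·
    (7,5)@(15, 11): e=[0,14,6] → #  [on edge]
    (8,6)@(17, 13): e=[0,18,2] → #  [on edge]
  covered (5 px):
    · · · · · · · · ·
    · · · · · · · · ·
    · · · · # · · · ·
    · · · · · # · · ·
    · · · · · · # · ·
    · · · · · · · # ·
    · · · · · · · · #

Final: [[4,2],[5,3],[6,4],[7,5],[8,6]]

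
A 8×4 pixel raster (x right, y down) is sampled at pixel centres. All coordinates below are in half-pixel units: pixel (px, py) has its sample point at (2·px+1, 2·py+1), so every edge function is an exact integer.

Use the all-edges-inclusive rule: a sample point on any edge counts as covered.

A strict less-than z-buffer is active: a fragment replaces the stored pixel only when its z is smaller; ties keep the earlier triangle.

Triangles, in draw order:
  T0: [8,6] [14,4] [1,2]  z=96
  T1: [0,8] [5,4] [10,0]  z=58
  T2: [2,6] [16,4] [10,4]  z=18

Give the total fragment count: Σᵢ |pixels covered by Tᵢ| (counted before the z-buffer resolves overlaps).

T0:
  2·area = 38  (B↔C swapped to make it positive)
  edge (8, 6)→(1, 2): d=(-7,-4) inclusive
  edge (1, 2)→(14, 4): d=(13,2) inclusive
  edge (14, 4)→(8, 6): d=(-6,2) inclusive
    (1,1)@(3, 3): e=[1,9,28] → X
    (2,1)@(5, 3): e=[9,5,24] → X
    (3,1)@(7, 3): e=[17,1,20] → X
    (4,1)@(9, 3): e=[25,-3,16] → .
    (1,2)@(3, 5): e=[-13,35,16] → .
    (2,2)@(5, 5): e=[-5,31,12] → .
    (3,2)@(7, 5): e=[3,27,8] → X
    (4,2)@(9, 5): e=[11,23,4] → X
    (5,2)@(11, 5): e=[19,19,0] → X  [on edge]
    (6,2)@(13, 5): e=[27,15,-4] → .
    (2,3)@(5, 7): e=[-19,57,0] → .  [on edge]
    (3,3)@(7, 7): e=[-11,53,-4] → .
  covered (6 px):
    . . . . . . . .
    . X X X . . . .
    . . . X X X . .
    . . . . . . . .
T1:
  degenerate (2·area = 0) — covers nothing
T2:
  2·area = 12  (B↔C swapped to make it positive)
  edge (2, 6)→(10, 4): d=(8,-2) inclusive
  edge (10, 4)→(16, 4): d=(6,0) inclusive
  edge (16, 4)→(2, 6): d=(-14,2) inclusive
    (3,2)@(7, 5): e=[2,6,4] → X
    (4,2)@(9, 5): e=[6,6,0] → X  [on edge]
    (5,2)@(11, 5): e=[10,6,-4] → .
    (3,3)@(7, 7): e=[18,18,-24] → .
    (4,3)@(9, 7): e=[22,18,-28] → .
  covered (2 px):
    . . . . . . . .
    . . . . . . . .
    . . . X X . . .
    . . . . . . . .

Answer: 8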